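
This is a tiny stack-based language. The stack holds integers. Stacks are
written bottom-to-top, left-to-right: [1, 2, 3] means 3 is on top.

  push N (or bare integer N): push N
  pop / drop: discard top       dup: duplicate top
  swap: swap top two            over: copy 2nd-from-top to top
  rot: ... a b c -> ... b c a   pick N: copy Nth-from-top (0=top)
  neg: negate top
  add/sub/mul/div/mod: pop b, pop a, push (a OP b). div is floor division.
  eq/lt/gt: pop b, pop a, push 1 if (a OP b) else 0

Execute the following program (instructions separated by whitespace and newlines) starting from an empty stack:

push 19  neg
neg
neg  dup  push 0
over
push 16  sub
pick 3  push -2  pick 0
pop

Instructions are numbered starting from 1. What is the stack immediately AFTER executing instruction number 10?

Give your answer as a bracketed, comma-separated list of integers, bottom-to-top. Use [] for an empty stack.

Step 1 ('push 19'): [19]
Step 2 ('neg'): [-19]
Step 3 ('neg'): [19]
Step 4 ('neg'): [-19]
Step 5 ('dup'): [-19, -19]
Step 6 ('push 0'): [-19, -19, 0]
Step 7 ('over'): [-19, -19, 0, -19]
Step 8 ('push 16'): [-19, -19, 0, -19, 16]
Step 9 ('sub'): [-19, -19, 0, -35]
Step 10 ('pick 3'): [-19, -19, 0, -35, -19]

Answer: [-19, -19, 0, -35, -19]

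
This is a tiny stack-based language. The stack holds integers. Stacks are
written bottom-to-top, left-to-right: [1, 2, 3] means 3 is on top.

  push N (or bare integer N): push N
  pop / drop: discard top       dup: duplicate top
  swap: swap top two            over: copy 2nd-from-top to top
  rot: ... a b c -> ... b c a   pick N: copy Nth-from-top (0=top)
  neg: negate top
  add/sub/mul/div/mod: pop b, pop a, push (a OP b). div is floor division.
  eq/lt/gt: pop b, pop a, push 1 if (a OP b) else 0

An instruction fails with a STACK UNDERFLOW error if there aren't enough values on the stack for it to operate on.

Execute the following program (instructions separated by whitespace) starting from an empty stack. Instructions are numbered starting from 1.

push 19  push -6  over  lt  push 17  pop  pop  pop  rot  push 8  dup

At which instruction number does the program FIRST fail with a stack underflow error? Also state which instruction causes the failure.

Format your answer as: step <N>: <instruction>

Answer: step 9: rot

Derivation:
Step 1 ('push 19'): stack = [19], depth = 1
Step 2 ('push -6'): stack = [19, -6], depth = 2
Step 3 ('over'): stack = [19, -6, 19], depth = 3
Step 4 ('lt'): stack = [19, 1], depth = 2
Step 5 ('push 17'): stack = [19, 1, 17], depth = 3
Step 6 ('pop'): stack = [19, 1], depth = 2
Step 7 ('pop'): stack = [19], depth = 1
Step 8 ('pop'): stack = [], depth = 0
Step 9 ('rot'): needs 3 value(s) but depth is 0 — STACK UNDERFLOW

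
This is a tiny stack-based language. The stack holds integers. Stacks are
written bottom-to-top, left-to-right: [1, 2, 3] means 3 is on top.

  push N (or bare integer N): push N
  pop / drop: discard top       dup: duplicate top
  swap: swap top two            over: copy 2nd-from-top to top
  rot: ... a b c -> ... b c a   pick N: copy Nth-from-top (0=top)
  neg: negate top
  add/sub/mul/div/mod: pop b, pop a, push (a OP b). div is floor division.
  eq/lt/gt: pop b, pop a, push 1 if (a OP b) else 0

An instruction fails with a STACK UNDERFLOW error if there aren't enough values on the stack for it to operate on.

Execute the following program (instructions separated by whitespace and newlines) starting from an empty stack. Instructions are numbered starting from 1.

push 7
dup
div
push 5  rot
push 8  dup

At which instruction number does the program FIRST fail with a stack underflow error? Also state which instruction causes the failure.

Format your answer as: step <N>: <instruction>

Answer: step 5: rot

Derivation:
Step 1 ('push 7'): stack = [7], depth = 1
Step 2 ('dup'): stack = [7, 7], depth = 2
Step 3 ('div'): stack = [1], depth = 1
Step 4 ('push 5'): stack = [1, 5], depth = 2
Step 5 ('rot'): needs 3 value(s) but depth is 2 — STACK UNDERFLOW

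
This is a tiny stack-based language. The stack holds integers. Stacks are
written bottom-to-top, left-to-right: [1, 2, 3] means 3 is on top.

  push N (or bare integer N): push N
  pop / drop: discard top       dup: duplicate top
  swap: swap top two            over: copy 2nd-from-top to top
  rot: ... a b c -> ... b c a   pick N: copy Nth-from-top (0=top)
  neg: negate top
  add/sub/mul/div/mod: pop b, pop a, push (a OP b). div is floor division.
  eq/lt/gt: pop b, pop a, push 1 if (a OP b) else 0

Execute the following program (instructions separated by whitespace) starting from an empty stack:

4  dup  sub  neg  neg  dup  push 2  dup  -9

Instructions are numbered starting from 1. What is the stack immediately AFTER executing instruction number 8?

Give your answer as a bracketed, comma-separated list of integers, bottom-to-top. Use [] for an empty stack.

Step 1 ('4'): [4]
Step 2 ('dup'): [4, 4]
Step 3 ('sub'): [0]
Step 4 ('neg'): [0]
Step 5 ('neg'): [0]
Step 6 ('dup'): [0, 0]
Step 7 ('push 2'): [0, 0, 2]
Step 8 ('dup'): [0, 0, 2, 2]

Answer: [0, 0, 2, 2]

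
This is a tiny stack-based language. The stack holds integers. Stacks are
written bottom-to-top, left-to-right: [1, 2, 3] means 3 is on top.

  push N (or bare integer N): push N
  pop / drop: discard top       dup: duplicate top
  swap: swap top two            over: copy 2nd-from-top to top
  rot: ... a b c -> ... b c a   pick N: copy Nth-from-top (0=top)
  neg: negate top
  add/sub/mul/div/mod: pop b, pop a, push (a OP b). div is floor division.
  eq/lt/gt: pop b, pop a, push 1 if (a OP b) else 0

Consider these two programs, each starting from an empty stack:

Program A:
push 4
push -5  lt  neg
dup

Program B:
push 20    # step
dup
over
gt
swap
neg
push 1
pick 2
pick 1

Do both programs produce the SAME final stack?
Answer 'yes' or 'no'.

Program A trace:
  After 'push 4': [4]
  After 'push -5': [4, -5]
  After 'lt': [0]
  After 'neg': [0]
  After 'dup': [0, 0]
Program A final stack: [0, 0]

Program B trace:
  After 'push 20': [20]
  After 'dup': [20, 20]
  After 'over': [20, 20, 20]
  After 'gt': [20, 0]
  After 'swap': [0, 20]
  After 'neg': [0, -20]
  After 'push 1': [0, -20, 1]
  After 'pick 2': [0, -20, 1, 0]
  After 'pick 1': [0, -20, 1, 0, 1]
Program B final stack: [0, -20, 1, 0, 1]
Same: no

Answer: no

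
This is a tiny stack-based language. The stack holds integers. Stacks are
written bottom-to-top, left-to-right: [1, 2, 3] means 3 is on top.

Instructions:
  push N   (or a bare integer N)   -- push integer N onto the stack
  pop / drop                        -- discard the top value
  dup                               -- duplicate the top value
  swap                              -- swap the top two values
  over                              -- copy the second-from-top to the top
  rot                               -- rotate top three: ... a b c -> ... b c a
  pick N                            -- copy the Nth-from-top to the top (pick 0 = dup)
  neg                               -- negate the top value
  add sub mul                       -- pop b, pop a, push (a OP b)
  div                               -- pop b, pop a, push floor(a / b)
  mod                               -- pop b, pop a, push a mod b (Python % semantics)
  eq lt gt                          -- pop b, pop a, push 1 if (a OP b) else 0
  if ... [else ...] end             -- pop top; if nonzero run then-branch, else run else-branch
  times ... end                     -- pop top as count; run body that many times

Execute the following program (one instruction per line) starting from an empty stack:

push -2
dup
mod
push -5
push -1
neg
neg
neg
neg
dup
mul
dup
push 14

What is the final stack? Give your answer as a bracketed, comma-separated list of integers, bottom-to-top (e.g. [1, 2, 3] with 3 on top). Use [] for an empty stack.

After 'push -2': [-2]
After 'dup': [-2, -2]
After 'mod': [0]
After 'push -5': [0, -5]
After 'push -1': [0, -5, -1]
After 'neg': [0, -5, 1]
After 'neg': [0, -5, -1]
After 'neg': [0, -5, 1]
After 'neg': [0, -5, -1]
After 'dup': [0, -5, -1, -1]
After 'mul': [0, -5, 1]
After 'dup': [0, -5, 1, 1]
After 'push 14': [0, -5, 1, 1, 14]

Answer: [0, -5, 1, 1, 14]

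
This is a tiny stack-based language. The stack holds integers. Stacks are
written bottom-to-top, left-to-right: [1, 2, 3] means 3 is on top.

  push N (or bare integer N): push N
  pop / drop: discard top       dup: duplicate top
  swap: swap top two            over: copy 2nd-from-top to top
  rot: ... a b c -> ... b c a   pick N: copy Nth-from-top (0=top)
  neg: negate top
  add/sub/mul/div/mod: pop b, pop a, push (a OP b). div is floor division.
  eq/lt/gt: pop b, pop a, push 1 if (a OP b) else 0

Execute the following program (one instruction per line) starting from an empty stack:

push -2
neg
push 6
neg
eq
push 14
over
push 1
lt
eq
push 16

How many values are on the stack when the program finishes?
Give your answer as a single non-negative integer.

Answer: 3

Derivation:
After 'push -2': stack = [-2] (depth 1)
After 'neg': stack = [2] (depth 1)
After 'push 6': stack = [2, 6] (depth 2)
After 'neg': stack = [2, -6] (depth 2)
After 'eq': stack = [0] (depth 1)
After 'push 14': stack = [0, 14] (depth 2)
After 'over': stack = [0, 14, 0] (depth 3)
After 'push 1': stack = [0, 14, 0, 1] (depth 4)
After 'lt': stack = [0, 14, 1] (depth 3)
After 'eq': stack = [0, 0] (depth 2)
After 'push 16': stack = [0, 0, 16] (depth 3)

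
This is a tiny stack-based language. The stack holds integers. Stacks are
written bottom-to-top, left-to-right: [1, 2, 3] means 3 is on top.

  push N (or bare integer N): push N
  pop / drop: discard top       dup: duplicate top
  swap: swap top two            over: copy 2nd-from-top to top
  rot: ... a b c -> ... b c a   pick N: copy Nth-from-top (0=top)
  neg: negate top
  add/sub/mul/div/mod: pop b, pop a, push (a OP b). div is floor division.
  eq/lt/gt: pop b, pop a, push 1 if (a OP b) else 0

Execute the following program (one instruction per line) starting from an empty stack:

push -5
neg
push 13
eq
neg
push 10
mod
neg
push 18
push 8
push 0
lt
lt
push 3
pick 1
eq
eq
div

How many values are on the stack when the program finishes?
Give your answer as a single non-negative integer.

After 'push -5': stack = [-5] (depth 1)
After 'neg': stack = [5] (depth 1)
After 'push 13': stack = [5, 13] (depth 2)
After 'eq': stack = [0] (depth 1)
After 'neg': stack = [0] (depth 1)
After 'push 10': stack = [0, 10] (depth 2)
After 'mod': stack = [0] (depth 1)
After 'neg': stack = [0] (depth 1)
After 'push 18': stack = [0, 18] (depth 2)
After 'push 8': stack = [0, 18, 8] (depth 3)
After 'push 0': stack = [0, 18, 8, 0] (depth 4)
After 'lt': stack = [0, 18, 0] (depth 3)
After 'lt': stack = [0, 0] (depth 2)
After 'push 3': stack = [0, 0, 3] (depth 3)
After 'pick 1': stack = [0, 0, 3, 0] (depth 4)
After 'eq': stack = [0, 0, 0] (depth 3)
After 'eq': stack = [0, 1] (depth 2)
After 'div': stack = [0] (depth 1)

Answer: 1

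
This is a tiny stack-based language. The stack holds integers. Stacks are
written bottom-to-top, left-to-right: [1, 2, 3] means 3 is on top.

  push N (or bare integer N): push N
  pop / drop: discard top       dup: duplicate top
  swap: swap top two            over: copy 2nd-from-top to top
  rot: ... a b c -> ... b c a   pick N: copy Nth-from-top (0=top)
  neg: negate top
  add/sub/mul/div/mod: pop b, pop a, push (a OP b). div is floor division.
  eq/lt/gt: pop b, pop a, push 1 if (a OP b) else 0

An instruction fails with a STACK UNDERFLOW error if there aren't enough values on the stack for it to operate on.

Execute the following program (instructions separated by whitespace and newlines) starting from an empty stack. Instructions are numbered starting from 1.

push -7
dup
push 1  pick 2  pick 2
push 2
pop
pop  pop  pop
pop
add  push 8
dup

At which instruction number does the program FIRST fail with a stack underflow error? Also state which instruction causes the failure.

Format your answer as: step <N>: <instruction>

Step 1 ('push -7'): stack = [-7], depth = 1
Step 2 ('dup'): stack = [-7, -7], depth = 2
Step 3 ('push 1'): stack = [-7, -7, 1], depth = 3
Step 4 ('pick 2'): stack = [-7, -7, 1, -7], depth = 4
Step 5 ('pick 2'): stack = [-7, -7, 1, -7, -7], depth = 5
Step 6 ('push 2'): stack = [-7, -7, 1, -7, -7, 2], depth = 6
Step 7 ('pop'): stack = [-7, -7, 1, -7, -7], depth = 5
Step 8 ('pop'): stack = [-7, -7, 1, -7], depth = 4
Step 9 ('pop'): stack = [-7, -7, 1], depth = 3
Step 10 ('pop'): stack = [-7, -7], depth = 2
Step 11 ('pop'): stack = [-7], depth = 1
Step 12 ('add'): needs 2 value(s) but depth is 1 — STACK UNDERFLOW

Answer: step 12: add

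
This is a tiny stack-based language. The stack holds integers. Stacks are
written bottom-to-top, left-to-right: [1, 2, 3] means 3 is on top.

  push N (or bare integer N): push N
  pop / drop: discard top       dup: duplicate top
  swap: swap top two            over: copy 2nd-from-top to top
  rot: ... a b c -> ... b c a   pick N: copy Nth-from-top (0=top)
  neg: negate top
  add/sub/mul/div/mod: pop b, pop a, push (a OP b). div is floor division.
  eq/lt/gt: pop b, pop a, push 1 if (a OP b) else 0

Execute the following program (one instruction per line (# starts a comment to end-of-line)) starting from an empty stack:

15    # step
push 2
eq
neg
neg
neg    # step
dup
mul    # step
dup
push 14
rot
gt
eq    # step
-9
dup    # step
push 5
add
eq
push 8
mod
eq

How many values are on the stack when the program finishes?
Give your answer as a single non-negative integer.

After 'push 15': stack = [15] (depth 1)
After 'push 2': stack = [15, 2] (depth 2)
After 'eq': stack = [0] (depth 1)
After 'neg': stack = [0] (depth 1)
After 'neg': stack = [0] (depth 1)
After 'neg': stack = [0] (depth 1)
After 'dup': stack = [0, 0] (depth 2)
After 'mul': stack = [0] (depth 1)
After 'dup': stack = [0, 0] (depth 2)
After 'push 14': stack = [0, 0, 14] (depth 3)
  ...
After 'gt': stack = [0, 1] (depth 2)
After 'eq': stack = [0] (depth 1)
After 'push -9': stack = [0, -9] (depth 2)
After 'dup': stack = [0, -9, -9] (depth 3)
After 'push 5': stack = [0, -9, -9, 5] (depth 4)
After 'add': stack = [0, -9, -4] (depth 3)
After 'eq': stack = [0, 0] (depth 2)
After 'push 8': stack = [0, 0, 8] (depth 3)
After 'mod': stack = [0, 0] (depth 2)
After 'eq': stack = [1] (depth 1)

Answer: 1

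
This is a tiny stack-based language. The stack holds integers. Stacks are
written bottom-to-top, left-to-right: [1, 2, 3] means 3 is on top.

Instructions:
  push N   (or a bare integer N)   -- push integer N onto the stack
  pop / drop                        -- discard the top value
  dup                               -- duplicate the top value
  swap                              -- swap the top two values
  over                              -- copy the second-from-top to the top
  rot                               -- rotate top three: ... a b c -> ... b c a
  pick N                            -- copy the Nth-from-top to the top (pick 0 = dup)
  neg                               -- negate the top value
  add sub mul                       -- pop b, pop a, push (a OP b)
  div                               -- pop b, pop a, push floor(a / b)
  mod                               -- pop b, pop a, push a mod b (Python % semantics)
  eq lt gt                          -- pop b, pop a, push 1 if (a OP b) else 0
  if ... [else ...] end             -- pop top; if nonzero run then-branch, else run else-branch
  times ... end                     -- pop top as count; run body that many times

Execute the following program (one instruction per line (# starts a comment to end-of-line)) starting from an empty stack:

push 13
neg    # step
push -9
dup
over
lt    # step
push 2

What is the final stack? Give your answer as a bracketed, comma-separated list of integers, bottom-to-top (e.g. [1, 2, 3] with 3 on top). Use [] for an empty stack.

Answer: [-13, -9, 0, 2]

Derivation:
After 'push 13': [13]
After 'neg': [-13]
After 'push -9': [-13, -9]
After 'dup': [-13, -9, -9]
After 'over': [-13, -9, -9, -9]
After 'lt': [-13, -9, 0]
After 'push 2': [-13, -9, 0, 2]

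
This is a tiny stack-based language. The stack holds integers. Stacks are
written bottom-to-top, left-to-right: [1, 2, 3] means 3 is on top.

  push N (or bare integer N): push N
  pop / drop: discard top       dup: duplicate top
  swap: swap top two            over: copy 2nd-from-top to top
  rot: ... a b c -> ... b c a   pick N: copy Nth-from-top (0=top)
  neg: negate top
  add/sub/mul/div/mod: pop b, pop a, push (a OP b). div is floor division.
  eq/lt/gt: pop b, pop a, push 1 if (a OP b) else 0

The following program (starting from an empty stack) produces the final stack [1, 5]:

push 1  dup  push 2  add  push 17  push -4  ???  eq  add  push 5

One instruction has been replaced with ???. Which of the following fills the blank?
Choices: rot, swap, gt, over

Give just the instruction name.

Stack before ???: [1, 3, 17, -4]
Stack after ???:  [1, 3, 1]
Checking each choice:
  rot: produces [1, 17, 5]
  swap: produces [1, 3, 5]
  gt: MATCH
  over: produces [1, 3, 17, 5]


Answer: gt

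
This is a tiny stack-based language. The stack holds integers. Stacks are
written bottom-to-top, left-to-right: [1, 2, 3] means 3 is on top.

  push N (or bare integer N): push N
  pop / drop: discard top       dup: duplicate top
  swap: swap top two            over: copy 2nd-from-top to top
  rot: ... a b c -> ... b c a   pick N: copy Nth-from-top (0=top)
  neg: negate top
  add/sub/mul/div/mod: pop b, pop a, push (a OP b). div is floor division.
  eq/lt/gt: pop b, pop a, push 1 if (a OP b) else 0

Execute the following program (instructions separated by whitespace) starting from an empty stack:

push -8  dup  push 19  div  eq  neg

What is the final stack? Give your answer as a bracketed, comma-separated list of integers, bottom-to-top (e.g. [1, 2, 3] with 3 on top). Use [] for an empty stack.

Answer: [0]

Derivation:
After 'push -8': [-8]
After 'dup': [-8, -8]
After 'push 19': [-8, -8, 19]
After 'div': [-8, -1]
After 'eq': [0]
After 'neg': [0]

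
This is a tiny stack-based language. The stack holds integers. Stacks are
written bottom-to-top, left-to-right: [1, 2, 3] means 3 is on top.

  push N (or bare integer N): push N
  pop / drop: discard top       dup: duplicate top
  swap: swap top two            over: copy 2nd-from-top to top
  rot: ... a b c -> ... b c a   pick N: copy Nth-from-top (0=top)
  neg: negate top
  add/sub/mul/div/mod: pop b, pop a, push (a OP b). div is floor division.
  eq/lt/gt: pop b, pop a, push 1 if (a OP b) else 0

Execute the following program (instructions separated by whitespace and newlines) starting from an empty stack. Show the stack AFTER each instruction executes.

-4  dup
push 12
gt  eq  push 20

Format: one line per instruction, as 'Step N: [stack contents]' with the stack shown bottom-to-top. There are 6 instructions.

Step 1: [-4]
Step 2: [-4, -4]
Step 3: [-4, -4, 12]
Step 4: [-4, 0]
Step 5: [0]
Step 6: [0, 20]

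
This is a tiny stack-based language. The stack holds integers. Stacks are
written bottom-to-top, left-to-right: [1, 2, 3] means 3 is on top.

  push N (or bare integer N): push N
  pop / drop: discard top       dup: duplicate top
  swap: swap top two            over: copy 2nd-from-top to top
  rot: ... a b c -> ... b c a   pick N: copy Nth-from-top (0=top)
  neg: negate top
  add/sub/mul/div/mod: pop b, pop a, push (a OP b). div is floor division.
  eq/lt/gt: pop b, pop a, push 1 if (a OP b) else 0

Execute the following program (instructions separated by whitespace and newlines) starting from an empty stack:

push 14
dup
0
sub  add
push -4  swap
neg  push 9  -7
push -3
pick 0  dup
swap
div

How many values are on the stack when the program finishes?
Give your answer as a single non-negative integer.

Answer: 6

Derivation:
After 'push 14': stack = [14] (depth 1)
After 'dup': stack = [14, 14] (depth 2)
After 'push 0': stack = [14, 14, 0] (depth 3)
After 'sub': stack = [14, 14] (depth 2)
After 'add': stack = [28] (depth 1)
After 'push -4': stack = [28, -4] (depth 2)
After 'swap': stack = [-4, 28] (depth 2)
After 'neg': stack = [-4, -28] (depth 2)
After 'push 9': stack = [-4, -28, 9] (depth 3)
After 'push -7': stack = [-4, -28, 9, -7] (depth 4)
After 'push -3': stack = [-4, -28, 9, -7, -3] (depth 5)
After 'pick 0': stack = [-4, -28, 9, -7, -3, -3] (depth 6)
After 'dup': stack = [-4, -28, 9, -7, -3, -3, -3] (depth 7)
After 'swap': stack = [-4, -28, 9, -7, -3, -3, -3] (depth 7)
After 'div': stack = [-4, -28, 9, -7, -3, 1] (depth 6)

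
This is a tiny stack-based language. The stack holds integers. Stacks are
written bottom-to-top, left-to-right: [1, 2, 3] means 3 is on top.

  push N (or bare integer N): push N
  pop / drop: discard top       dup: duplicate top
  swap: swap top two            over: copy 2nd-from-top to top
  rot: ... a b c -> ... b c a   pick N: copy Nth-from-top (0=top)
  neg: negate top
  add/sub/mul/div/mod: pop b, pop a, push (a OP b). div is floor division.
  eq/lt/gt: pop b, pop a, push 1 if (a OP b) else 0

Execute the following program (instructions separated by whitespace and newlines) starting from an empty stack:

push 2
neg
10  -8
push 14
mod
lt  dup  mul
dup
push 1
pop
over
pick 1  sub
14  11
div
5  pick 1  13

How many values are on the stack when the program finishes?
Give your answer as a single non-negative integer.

Answer: 8

Derivation:
After 'push 2': stack = [2] (depth 1)
After 'neg': stack = [-2] (depth 1)
After 'push 10': stack = [-2, 10] (depth 2)
After 'push -8': stack = [-2, 10, -8] (depth 3)
After 'push 14': stack = [-2, 10, -8, 14] (depth 4)
After 'mod': stack = [-2, 10, 6] (depth 3)
After 'lt': stack = [-2, 0] (depth 2)
After 'dup': stack = [-2, 0, 0] (depth 3)
After 'mul': stack = [-2, 0] (depth 2)
After 'dup': stack = [-2, 0, 0] (depth 3)
  ...
After 'pop': stack = [-2, 0, 0] (depth 3)
After 'over': stack = [-2, 0, 0, 0] (depth 4)
After 'pick 1': stack = [-2, 0, 0, 0, 0] (depth 5)
After 'sub': stack = [-2, 0, 0, 0] (depth 4)
After 'push 14': stack = [-2, 0, 0, 0, 14] (depth 5)
After 'push 11': stack = [-2, 0, 0, 0, 14, 11] (depth 6)
After 'div': stack = [-2, 0, 0, 0, 1] (depth 5)
After 'push 5': stack = [-2, 0, 0, 0, 1, 5] (depth 6)
After 'pick 1': stack = [-2, 0, 0, 0, 1, 5, 1] (depth 7)
After 'push 13': stack = [-2, 0, 0, 0, 1, 5, 1, 13] (depth 8)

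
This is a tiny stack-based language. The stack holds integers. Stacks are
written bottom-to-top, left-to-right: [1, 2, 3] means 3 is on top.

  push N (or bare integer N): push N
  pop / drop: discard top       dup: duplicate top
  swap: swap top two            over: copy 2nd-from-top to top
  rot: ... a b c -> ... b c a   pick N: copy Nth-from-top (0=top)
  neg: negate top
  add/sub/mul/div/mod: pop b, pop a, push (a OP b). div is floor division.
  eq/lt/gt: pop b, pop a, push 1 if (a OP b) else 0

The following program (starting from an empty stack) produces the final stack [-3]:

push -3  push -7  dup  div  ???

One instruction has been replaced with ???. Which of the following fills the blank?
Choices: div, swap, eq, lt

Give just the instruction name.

Stack before ???: [-3, 1]
Stack after ???:  [-3]
Checking each choice:
  div: MATCH
  swap: produces [1, -3]
  eq: produces [0]
  lt: produces [1]


Answer: div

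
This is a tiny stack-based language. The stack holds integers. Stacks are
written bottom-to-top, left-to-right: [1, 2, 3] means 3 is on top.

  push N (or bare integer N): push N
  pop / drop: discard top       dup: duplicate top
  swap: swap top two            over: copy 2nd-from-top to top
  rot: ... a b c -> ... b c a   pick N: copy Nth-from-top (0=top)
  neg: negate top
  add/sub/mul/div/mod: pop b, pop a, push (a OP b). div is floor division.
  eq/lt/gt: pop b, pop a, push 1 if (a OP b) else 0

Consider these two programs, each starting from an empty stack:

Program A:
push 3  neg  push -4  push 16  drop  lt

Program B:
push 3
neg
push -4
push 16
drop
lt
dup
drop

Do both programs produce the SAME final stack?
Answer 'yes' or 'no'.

Answer: yes

Derivation:
Program A trace:
  After 'push 3': [3]
  After 'neg': [-3]
  After 'push -4': [-3, -4]
  After 'push 16': [-3, -4, 16]
  After 'drop': [-3, -4]
  After 'lt': [0]
Program A final stack: [0]

Program B trace:
  After 'push 3': [3]
  After 'neg': [-3]
  After 'push -4': [-3, -4]
  After 'push 16': [-3, -4, 16]
  After 'drop': [-3, -4]
  After 'lt': [0]
  After 'dup': [0, 0]
  After 'drop': [0]
Program B final stack: [0]
Same: yes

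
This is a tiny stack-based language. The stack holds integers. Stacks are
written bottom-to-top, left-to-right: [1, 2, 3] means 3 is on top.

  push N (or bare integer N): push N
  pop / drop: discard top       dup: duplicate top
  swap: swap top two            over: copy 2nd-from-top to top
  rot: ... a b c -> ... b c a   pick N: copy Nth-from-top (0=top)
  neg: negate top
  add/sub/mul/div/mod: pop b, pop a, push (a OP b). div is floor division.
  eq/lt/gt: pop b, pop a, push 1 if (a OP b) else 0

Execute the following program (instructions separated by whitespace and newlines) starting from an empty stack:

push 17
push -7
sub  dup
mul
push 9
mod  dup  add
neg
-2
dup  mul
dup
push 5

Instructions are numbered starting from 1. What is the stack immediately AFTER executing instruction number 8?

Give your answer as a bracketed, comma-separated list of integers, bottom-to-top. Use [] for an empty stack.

Step 1 ('push 17'): [17]
Step 2 ('push -7'): [17, -7]
Step 3 ('sub'): [24]
Step 4 ('dup'): [24, 24]
Step 5 ('mul'): [576]
Step 6 ('push 9'): [576, 9]
Step 7 ('mod'): [0]
Step 8 ('dup'): [0, 0]

Answer: [0, 0]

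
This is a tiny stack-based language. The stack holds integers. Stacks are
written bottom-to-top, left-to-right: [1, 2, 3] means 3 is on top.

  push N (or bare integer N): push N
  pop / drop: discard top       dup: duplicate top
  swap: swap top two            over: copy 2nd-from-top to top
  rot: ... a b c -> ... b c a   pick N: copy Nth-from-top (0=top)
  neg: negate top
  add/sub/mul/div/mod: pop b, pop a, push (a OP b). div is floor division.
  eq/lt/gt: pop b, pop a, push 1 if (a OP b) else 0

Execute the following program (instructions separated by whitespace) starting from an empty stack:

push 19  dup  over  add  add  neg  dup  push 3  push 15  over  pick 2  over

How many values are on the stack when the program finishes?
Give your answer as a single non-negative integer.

After 'push 19': stack = [19] (depth 1)
After 'dup': stack = [19, 19] (depth 2)
After 'over': stack = [19, 19, 19] (depth 3)
After 'add': stack = [19, 38] (depth 2)
After 'add': stack = [57] (depth 1)
After 'neg': stack = [-57] (depth 1)
After 'dup': stack = [-57, -57] (depth 2)
After 'push 3': stack = [-57, -57, 3] (depth 3)
After 'push 15': stack = [-57, -57, 3, 15] (depth 4)
After 'over': stack = [-57, -57, 3, 15, 3] (depth 5)
After 'pick 2': stack = [-57, -57, 3, 15, 3, 3] (depth 6)
After 'over': stack = [-57, -57, 3, 15, 3, 3, 3] (depth 7)

Answer: 7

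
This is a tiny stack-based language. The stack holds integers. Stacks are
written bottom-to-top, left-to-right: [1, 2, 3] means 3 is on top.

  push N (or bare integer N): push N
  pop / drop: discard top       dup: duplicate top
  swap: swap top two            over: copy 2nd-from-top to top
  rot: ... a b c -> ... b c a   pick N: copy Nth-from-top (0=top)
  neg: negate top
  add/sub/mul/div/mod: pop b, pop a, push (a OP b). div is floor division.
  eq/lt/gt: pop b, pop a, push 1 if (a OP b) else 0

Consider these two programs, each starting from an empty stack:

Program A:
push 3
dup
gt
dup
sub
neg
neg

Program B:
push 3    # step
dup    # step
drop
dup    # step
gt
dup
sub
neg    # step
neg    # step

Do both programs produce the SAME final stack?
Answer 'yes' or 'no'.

Answer: yes

Derivation:
Program A trace:
  After 'push 3': [3]
  After 'dup': [3, 3]
  After 'gt': [0]
  After 'dup': [0, 0]
  After 'sub': [0]
  After 'neg': [0]
  After 'neg': [0]
Program A final stack: [0]

Program B trace:
  After 'push 3': [3]
  After 'dup': [3, 3]
  After 'drop': [3]
  After 'dup': [3, 3]
  After 'gt': [0]
  After 'dup': [0, 0]
  After 'sub': [0]
  After 'neg': [0]
  After 'neg': [0]
Program B final stack: [0]
Same: yes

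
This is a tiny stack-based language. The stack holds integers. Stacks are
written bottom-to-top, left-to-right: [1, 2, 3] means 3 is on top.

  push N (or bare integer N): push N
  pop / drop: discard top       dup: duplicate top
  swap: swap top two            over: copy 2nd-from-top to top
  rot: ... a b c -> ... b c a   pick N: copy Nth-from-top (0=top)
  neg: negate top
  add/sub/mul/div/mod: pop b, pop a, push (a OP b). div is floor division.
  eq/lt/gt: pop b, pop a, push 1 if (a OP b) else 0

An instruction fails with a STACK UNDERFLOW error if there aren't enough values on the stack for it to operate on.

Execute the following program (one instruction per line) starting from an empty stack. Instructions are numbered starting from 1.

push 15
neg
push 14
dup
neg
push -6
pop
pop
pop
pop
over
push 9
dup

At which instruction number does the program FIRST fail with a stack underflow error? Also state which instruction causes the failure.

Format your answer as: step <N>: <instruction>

Step 1 ('push 15'): stack = [15], depth = 1
Step 2 ('neg'): stack = [-15], depth = 1
Step 3 ('push 14'): stack = [-15, 14], depth = 2
Step 4 ('dup'): stack = [-15, 14, 14], depth = 3
Step 5 ('neg'): stack = [-15, 14, -14], depth = 3
Step 6 ('push -6'): stack = [-15, 14, -14, -6], depth = 4
Step 7 ('pop'): stack = [-15, 14, -14], depth = 3
Step 8 ('pop'): stack = [-15, 14], depth = 2
Step 9 ('pop'): stack = [-15], depth = 1
Step 10 ('pop'): stack = [], depth = 0
Step 11 ('over'): needs 2 value(s) but depth is 0 — STACK UNDERFLOW

Answer: step 11: over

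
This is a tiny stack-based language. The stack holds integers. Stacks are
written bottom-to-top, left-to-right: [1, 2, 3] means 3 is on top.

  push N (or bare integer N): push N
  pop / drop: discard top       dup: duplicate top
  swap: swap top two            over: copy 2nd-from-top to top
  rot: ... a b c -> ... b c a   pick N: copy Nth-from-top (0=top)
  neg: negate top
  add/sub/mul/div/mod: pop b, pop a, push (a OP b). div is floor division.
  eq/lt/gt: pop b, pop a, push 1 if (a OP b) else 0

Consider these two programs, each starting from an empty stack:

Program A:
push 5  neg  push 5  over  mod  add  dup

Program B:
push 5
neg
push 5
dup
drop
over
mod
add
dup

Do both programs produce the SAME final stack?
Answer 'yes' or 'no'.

Program A trace:
  After 'push 5': [5]
  After 'neg': [-5]
  After 'push 5': [-5, 5]
  After 'over': [-5, 5, -5]
  After 'mod': [-5, 0]
  After 'add': [-5]
  After 'dup': [-5, -5]
Program A final stack: [-5, -5]

Program B trace:
  After 'push 5': [5]
  After 'neg': [-5]
  After 'push 5': [-5, 5]
  After 'dup': [-5, 5, 5]
  After 'drop': [-5, 5]
  After 'over': [-5, 5, -5]
  After 'mod': [-5, 0]
  After 'add': [-5]
  After 'dup': [-5, -5]
Program B final stack: [-5, -5]
Same: yes

Answer: yes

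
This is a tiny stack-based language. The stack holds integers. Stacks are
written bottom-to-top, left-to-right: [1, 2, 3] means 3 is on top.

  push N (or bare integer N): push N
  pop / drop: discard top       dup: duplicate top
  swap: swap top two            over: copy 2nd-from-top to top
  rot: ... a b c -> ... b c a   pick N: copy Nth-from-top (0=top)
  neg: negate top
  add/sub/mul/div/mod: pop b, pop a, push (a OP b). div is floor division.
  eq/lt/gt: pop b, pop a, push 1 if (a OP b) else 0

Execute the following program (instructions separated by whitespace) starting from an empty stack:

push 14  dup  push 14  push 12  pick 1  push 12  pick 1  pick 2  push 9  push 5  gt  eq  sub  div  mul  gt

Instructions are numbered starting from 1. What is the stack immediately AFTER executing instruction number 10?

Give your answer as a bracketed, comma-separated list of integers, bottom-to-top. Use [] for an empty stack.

Answer: [14, 14, 14, 12, 14, 12, 14, 14, 9, 5]

Derivation:
Step 1 ('push 14'): [14]
Step 2 ('dup'): [14, 14]
Step 3 ('push 14'): [14, 14, 14]
Step 4 ('push 12'): [14, 14, 14, 12]
Step 5 ('pick 1'): [14, 14, 14, 12, 14]
Step 6 ('push 12'): [14, 14, 14, 12, 14, 12]
Step 7 ('pick 1'): [14, 14, 14, 12, 14, 12, 14]
Step 8 ('pick 2'): [14, 14, 14, 12, 14, 12, 14, 14]
Step 9 ('push 9'): [14, 14, 14, 12, 14, 12, 14, 14, 9]
Step 10 ('push 5'): [14, 14, 14, 12, 14, 12, 14, 14, 9, 5]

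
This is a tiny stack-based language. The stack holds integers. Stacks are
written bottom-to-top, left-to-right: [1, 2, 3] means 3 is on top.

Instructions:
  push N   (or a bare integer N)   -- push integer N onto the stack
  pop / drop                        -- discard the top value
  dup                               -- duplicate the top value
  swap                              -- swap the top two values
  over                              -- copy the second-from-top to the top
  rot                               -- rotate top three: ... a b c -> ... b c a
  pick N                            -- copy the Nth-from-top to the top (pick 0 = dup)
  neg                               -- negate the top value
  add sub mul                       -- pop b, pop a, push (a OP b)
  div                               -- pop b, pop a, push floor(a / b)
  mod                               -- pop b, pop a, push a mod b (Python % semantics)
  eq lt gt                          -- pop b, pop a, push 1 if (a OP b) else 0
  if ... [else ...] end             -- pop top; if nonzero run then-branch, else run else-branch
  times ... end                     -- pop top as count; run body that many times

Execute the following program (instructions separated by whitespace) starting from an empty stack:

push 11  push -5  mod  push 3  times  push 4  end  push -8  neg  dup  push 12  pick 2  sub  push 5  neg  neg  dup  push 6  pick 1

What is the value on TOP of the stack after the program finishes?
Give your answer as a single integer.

Answer: 5

Derivation:
After 'push 11': [11]
After 'push -5': [11, -5]
After 'mod': [-4]
After 'push 3': [-4, 3]
After 'times': [-4]
After 'push 4': [-4, 4]
After 'push 4': [-4, 4, 4]
After 'push 4': [-4, 4, 4, 4]
After 'push -8': [-4, 4, 4, 4, -8]
After 'neg': [-4, 4, 4, 4, 8]
After 'dup': [-4, 4, 4, 4, 8, 8]
After 'push 12': [-4, 4, 4, 4, 8, 8, 12]
After 'pick 2': [-4, 4, 4, 4, 8, 8, 12, 8]
After 'sub': [-4, 4, 4, 4, 8, 8, 4]
After 'push 5': [-4, 4, 4, 4, 8, 8, 4, 5]
After 'neg': [-4, 4, 4, 4, 8, 8, 4, -5]
After 'neg': [-4, 4, 4, 4, 8, 8, 4, 5]
After 'dup': [-4, 4, 4, 4, 8, 8, 4, 5, 5]
After 'push 6': [-4, 4, 4, 4, 8, 8, 4, 5, 5, 6]
After 'pick 1': [-4, 4, 4, 4, 8, 8, 4, 5, 5, 6, 5]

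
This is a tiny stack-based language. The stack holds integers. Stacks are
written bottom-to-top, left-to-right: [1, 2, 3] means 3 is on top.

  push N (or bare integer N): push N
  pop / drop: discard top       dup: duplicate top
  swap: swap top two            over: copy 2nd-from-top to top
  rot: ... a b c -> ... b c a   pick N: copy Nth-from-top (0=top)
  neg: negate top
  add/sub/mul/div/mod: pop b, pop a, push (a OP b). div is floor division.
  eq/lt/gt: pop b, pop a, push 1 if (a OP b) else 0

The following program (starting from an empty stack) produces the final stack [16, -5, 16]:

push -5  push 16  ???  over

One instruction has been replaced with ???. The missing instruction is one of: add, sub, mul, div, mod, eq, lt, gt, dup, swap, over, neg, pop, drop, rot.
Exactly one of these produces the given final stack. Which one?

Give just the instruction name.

Stack before ???: [-5, 16]
Stack after ???:  [16, -5]
The instruction that transforms [-5, 16] -> [16, -5] is: swap

Answer: swap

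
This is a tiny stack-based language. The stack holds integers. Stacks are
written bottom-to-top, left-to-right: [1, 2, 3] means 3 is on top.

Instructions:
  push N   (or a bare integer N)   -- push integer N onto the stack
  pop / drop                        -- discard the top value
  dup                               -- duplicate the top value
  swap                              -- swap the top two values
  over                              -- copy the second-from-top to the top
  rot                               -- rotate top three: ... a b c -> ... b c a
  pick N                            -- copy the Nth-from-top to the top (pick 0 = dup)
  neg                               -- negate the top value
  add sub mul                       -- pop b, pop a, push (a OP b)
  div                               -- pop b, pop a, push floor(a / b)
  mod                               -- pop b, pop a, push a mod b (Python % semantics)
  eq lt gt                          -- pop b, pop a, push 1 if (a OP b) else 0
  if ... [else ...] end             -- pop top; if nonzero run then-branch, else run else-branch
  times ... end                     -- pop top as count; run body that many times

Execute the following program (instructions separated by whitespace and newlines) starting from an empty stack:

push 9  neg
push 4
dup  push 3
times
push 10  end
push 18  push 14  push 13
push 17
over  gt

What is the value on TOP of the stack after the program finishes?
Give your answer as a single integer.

After 'push 9': [9]
After 'neg': [-9]
After 'push 4': [-9, 4]
After 'dup': [-9, 4, 4]
After 'push 3': [-9, 4, 4, 3]
After 'times': [-9, 4, 4]
After 'push 10': [-9, 4, 4, 10]
After 'push 10': [-9, 4, 4, 10, 10]
After 'push 10': [-9, 4, 4, 10, 10, 10]
After 'push 18': [-9, 4, 4, 10, 10, 10, 18]
After 'push 14': [-9, 4, 4, 10, 10, 10, 18, 14]
After 'push 13': [-9, 4, 4, 10, 10, 10, 18, 14, 13]
After 'push 17': [-9, 4, 4, 10, 10, 10, 18, 14, 13, 17]
After 'over': [-9, 4, 4, 10, 10, 10, 18, 14, 13, 17, 13]
After 'gt': [-9, 4, 4, 10, 10, 10, 18, 14, 13, 1]

Answer: 1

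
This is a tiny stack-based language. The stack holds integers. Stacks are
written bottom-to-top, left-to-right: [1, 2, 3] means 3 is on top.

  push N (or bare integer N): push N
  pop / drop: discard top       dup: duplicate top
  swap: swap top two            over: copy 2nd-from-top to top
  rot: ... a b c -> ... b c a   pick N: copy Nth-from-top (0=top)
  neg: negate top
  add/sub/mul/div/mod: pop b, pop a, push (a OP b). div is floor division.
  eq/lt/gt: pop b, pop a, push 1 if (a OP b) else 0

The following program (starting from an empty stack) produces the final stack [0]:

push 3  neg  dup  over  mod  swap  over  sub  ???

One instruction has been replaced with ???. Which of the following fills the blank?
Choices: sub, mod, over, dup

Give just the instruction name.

Stack before ???: [0, -3]
Stack after ???:  [0]
Checking each choice:
  sub: produces [3]
  mod: MATCH
  over: produces [0, -3, 0]
  dup: produces [0, -3, -3]


Answer: mod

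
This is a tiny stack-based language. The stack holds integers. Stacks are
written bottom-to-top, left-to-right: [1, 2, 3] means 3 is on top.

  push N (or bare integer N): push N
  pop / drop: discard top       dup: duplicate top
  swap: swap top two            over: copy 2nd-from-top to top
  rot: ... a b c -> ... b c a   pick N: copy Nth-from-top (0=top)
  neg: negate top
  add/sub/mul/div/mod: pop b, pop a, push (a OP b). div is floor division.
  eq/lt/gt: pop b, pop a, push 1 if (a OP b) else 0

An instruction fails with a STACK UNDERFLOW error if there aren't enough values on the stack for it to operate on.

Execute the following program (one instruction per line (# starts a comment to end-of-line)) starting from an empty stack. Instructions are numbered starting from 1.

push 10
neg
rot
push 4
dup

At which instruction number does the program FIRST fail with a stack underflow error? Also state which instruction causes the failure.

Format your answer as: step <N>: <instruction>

Step 1 ('push 10'): stack = [10], depth = 1
Step 2 ('neg'): stack = [-10], depth = 1
Step 3 ('rot'): needs 3 value(s) but depth is 1 — STACK UNDERFLOW

Answer: step 3: rot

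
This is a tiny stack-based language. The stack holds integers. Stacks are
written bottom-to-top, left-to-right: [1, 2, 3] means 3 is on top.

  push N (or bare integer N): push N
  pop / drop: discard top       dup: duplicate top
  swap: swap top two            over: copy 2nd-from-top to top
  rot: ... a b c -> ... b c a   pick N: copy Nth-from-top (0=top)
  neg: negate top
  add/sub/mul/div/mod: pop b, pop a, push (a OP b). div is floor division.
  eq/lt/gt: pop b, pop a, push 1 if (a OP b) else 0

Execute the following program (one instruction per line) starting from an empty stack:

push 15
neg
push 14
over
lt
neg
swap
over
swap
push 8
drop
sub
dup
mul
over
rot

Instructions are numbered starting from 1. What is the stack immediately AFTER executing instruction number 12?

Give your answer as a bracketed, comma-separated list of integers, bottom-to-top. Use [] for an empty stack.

Answer: [0, 15]

Derivation:
Step 1 ('push 15'): [15]
Step 2 ('neg'): [-15]
Step 3 ('push 14'): [-15, 14]
Step 4 ('over'): [-15, 14, -15]
Step 5 ('lt'): [-15, 0]
Step 6 ('neg'): [-15, 0]
Step 7 ('swap'): [0, -15]
Step 8 ('over'): [0, -15, 0]
Step 9 ('swap'): [0, 0, -15]
Step 10 ('push 8'): [0, 0, -15, 8]
Step 11 ('drop'): [0, 0, -15]
Step 12 ('sub'): [0, 15]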